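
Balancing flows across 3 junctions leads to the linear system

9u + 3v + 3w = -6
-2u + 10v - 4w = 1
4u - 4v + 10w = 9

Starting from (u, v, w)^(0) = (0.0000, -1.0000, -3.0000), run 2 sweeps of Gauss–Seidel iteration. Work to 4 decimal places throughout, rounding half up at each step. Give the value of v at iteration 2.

Iteration 1:
  u = (-6 - (3)·-1.0000 - (3)·-3.0000) / (9) = 0.6667
  v = (1 - (-2)·0.6667 - (-4)·-3.0000) / (10) = -0.9667
  w = (9 - (4)·0.6667 - (-4)·-0.9667) / (10) = 0.2466
Iteration 2:
  u = (-6 - (3)·-0.9667 - (3)·0.2466) / (9) = -0.4266
  v = (1 - (-2)·-0.4266 - (-4)·0.2466) / (10) = 0.1133
  w = (9 - (4)·-0.4266 - (-4)·0.1133) / (10) = 1.1160

0.1133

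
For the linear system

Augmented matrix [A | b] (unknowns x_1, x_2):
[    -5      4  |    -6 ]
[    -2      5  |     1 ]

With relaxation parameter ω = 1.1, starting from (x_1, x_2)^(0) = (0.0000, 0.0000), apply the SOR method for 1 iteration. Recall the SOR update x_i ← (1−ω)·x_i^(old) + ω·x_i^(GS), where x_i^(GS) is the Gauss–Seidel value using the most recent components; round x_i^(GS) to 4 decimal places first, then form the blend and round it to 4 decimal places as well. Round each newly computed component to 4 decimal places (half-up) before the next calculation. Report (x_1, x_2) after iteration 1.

Iteration 1:
  x_1: GS value = (-6 - (4)·0.0000) / (-5) = 1.2000;  x_1 ← (1−ω)·0.0000 + ω·1.2000 = 1.3200
  x_2: GS value = (1 - (-2)·1.3200) / (5) = 0.7280;  x_2 ← (1−ω)·0.0000 + ω·0.7280 = 0.8008

(1.3200, 0.8008)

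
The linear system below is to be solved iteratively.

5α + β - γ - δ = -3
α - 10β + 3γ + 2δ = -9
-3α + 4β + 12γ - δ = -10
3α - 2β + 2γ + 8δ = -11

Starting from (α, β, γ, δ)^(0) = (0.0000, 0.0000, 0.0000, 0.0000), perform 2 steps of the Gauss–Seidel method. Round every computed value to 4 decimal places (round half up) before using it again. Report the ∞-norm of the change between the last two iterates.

0.5584

Iteration 1:
  α = (-3 - (1)·0.0000 - (-1)·0.0000 - (-1)·0.0000) / (5) = -0.6000
  β = (-9 - (1)·-0.6000 - (3)·0.0000 - (2)·0.0000) / (-10) = 0.8400
  γ = (-10 - (-3)·-0.6000 - (4)·0.8400 - (-1)·0.0000) / (12) = -1.2633
  δ = (-11 - (3)·-0.6000 - (-2)·0.8400 - (2)·-1.2633) / (8) = -0.6242
Iteration 2:
  α = (-3 - (1)·0.8400 - (-1)·-1.2633 - (-1)·-0.6242) / (5) = -1.1455
  β = (-9 - (1)·-1.1455 - (3)·-1.2633 - (2)·-0.6242) / (-10) = 0.2816
  γ = (-10 - (-3)·-1.1455 - (4)·0.2816 - (-1)·-0.6242) / (12) = -1.2656
  δ = (-11 - (3)·-1.1455 - (-2)·0.2816 - (2)·-1.2656) / (8) = -0.5586
Change: (-0.5455, -0.5584, -0.0023, 0.0656) → max |·| = 0.5584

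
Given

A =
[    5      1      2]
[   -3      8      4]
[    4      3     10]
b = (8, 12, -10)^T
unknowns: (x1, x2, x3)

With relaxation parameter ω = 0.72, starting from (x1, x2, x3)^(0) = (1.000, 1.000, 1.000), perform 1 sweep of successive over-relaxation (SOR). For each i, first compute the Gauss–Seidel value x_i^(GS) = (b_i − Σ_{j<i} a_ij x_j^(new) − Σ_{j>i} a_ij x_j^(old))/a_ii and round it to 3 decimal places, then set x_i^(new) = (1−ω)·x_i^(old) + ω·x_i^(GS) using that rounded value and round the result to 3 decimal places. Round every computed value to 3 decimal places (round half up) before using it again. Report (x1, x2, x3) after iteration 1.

Iteration 1:
  x1: GS value = (8 - (1)·1.000 - (2)·1.000) / (5) = 1.000;  x1 ← (1−ω)·1.000 + ω·1.000 = 1.000
  x2: GS value = (12 - (-3)·1.000 - (4)·1.000) / (8) = 1.375;  x2 ← (1−ω)·1.000 + ω·1.375 = 1.270
  x3: GS value = (-10 - (4)·1.000 - (3)·1.270) / (10) = -1.781;  x3 ← (1−ω)·1.000 + ω·-1.781 = -1.002

(1.000, 1.270, -1.002)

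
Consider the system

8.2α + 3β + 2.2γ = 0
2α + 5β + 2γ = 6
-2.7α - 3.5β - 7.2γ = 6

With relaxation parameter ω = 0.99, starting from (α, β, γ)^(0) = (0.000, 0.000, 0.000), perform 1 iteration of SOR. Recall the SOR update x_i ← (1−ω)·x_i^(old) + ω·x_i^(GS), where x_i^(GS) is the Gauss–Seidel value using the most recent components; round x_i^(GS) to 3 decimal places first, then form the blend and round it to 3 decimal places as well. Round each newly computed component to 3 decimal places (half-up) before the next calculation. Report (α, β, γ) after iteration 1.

(0.000, 1.188, -1.397)

Iteration 1:
  α: GS value = (0 - (3)·0.000 - (2.2)·0.000) / (8.2) = 0.000;  α ← (1−ω)·0.000 + ω·0.000 = 0.000
  β: GS value = (6 - (2)·0.000 - (2)·0.000) / (5) = 1.200;  β ← (1−ω)·0.000 + ω·1.200 = 1.188
  γ: GS value = (6 - (-2.7)·0.000 - (-3.5)·1.188) / (-7.2) = -1.411;  γ ← (1−ω)·0.000 + ω·-1.411 = -1.397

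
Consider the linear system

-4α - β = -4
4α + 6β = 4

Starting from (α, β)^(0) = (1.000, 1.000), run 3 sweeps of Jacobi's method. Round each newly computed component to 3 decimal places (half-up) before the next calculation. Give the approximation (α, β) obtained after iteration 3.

(0.958, 0.000)

Iteration 1:
  α = (-4 - (-1)·1.000) / (-4) = 0.750
  β = (4 - (4)·1.000) / (6) = 0.000
Iteration 2:
  α = (-4 - (-1)·0.000) / (-4) = 1.000
  β = (4 - (4)·0.750) / (6) = 0.167
Iteration 3:
  α = (-4 - (-1)·0.167) / (-4) = 0.958
  β = (4 - (4)·1.000) / (6) = 0.000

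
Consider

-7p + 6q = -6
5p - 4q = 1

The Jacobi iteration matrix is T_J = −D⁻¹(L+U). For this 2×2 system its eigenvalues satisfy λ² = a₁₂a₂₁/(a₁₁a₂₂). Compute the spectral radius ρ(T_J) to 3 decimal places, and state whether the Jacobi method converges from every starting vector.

a₁₂a₂₁/(a₁₁a₂₂) = (6)·(5) / ((-7)·(-4)) = 1.071429
ρ = √|1.071429| = √1.071429 = 1.035
ρ > 1, so Jacobi diverges

1.035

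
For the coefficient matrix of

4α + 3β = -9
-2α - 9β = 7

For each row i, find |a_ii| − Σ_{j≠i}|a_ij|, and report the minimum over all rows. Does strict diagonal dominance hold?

row 1: |4| − (3) = 1
row 2: |-9| − (2) = 7
minimum over rows = 1 → strictly diagonally dominant (convergence guaranteed)

1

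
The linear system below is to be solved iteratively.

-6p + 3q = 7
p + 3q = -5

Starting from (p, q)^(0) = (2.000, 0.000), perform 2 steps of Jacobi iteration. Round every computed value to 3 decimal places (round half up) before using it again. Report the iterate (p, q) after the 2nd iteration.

Iteration 1:
  p = (7 - (3)·0.000) / (-6) = -1.167
  q = (-5 - (1)·2.000) / (3) = -2.333
Iteration 2:
  p = (7 - (3)·-2.333) / (-6) = -2.333
  q = (-5 - (1)·-1.167) / (3) = -1.278

(-2.333, -1.278)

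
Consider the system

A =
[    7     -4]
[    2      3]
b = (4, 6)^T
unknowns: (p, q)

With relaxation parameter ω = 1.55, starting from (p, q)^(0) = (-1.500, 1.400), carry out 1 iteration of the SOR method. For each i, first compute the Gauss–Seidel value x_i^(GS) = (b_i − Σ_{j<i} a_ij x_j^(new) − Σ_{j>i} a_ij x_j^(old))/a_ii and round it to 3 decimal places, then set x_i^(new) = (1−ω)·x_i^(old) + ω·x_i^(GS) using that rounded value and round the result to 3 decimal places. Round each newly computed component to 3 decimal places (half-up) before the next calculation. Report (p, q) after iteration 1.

Iteration 1:
  p: GS value = (4 - (-4)·1.400) / (7) = 1.371;  p ← (1−ω)·-1.500 + ω·1.371 = 2.950
  q: GS value = (6 - (2)·2.950) / (3) = 0.033;  q ← (1−ω)·1.400 + ω·0.033 = -0.719

(2.950, -0.719)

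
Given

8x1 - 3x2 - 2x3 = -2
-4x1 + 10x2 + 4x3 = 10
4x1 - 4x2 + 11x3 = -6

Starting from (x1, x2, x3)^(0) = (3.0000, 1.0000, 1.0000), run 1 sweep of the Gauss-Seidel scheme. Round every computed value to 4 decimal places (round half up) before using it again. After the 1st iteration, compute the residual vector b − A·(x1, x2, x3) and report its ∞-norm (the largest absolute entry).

Iteration 1:
  x1 = (-2 - (-3)·1.0000 - (-2)·1.0000) / (8) = 0.3750
  x2 = (10 - (-4)·0.3750 - (4)·1.0000) / (10) = 0.7500
  x3 = (-6 - (4)·0.3750 - (-4)·0.7500) / (11) = -0.4091
Residual b − A·x = (-3.5682, 5.6364, 0.0001); ∞-norm = 5.6364

5.6364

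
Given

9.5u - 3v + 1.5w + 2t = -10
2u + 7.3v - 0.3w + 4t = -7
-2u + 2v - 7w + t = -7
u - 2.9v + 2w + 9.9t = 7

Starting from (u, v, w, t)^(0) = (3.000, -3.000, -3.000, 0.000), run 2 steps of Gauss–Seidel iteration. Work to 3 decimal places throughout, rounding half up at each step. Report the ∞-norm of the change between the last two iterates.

0.052

Iteration 1:
  u = (-10 - (-3)·-3.000 - (1.5)·-3.000 - (2)·0.000) / (9.5) = -1.526
  v = (-7 - (2)·-1.526 - (-0.3)·-3.000 - (4)·0.000) / (7.3) = -0.664
  w = (-7 - (-2)·-1.526 - (2)·-0.664 - (1)·0.000) / (-7) = 1.246
  t = (7 - (1)·-1.526 - (-2.9)·-0.664 - (2)·1.246) / (9.9) = 0.415
Iteration 2:
  u = (-10 - (-3)·-0.664 - (1.5)·1.246 - (2)·0.415) / (9.5) = -1.546
  v = (-7 - (2)·-1.546 - (-0.3)·1.246 - (4)·0.415) / (7.3) = -0.712
  w = (-7 - (-2)·-1.546 - (2)·-0.712 - (1)·0.415) / (-7) = 1.298
  t = (7 - (1)·-1.546 - (-2.9)·-0.712 - (2)·1.298) / (9.9) = 0.392
Change: (-0.020, -0.048, 0.052, -0.023) → max |·| = 0.052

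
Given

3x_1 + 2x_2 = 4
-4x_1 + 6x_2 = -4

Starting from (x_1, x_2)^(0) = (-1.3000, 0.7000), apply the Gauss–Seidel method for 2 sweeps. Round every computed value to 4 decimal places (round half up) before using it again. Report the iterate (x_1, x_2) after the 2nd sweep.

Iteration 1:
  x_1 = (4 - (2)·0.7000) / (3) = 0.8667
  x_2 = (-4 - (-4)·0.8667) / (6) = -0.0889
Iteration 2:
  x_1 = (4 - (2)·-0.0889) / (3) = 1.3926
  x_2 = (-4 - (-4)·1.3926) / (6) = 0.2617

(1.3926, 0.2617)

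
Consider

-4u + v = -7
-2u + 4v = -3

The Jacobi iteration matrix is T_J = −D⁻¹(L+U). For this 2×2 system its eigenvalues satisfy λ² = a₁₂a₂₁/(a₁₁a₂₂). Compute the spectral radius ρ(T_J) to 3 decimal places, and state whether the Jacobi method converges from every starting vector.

a₁₂a₂₁/(a₁₁a₂₂) = (1)·(-2) / ((-4)·(4)) = 0.125000
ρ = √|0.125000| = √0.125000 = 0.354
ρ < 1, so Jacobi converges

0.354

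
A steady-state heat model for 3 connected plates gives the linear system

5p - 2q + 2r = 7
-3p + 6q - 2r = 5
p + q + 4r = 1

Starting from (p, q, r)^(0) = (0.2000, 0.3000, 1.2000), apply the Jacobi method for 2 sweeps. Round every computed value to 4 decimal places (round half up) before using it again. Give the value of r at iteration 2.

-0.3433

Iteration 1:
  p = (7 - (-2)·0.3000 - (2)·1.2000) / (5) = 1.0400
  q = (5 - (-3)·0.2000 - (-2)·1.2000) / (6) = 1.3333
  r = (1 - (1)·0.2000 - (1)·0.3000) / (4) = 0.1250
Iteration 2:
  p = (7 - (-2)·1.3333 - (2)·0.1250) / (5) = 1.8833
  q = (5 - (-3)·1.0400 - (-2)·0.1250) / (6) = 1.3950
  r = (1 - (1)·1.0400 - (1)·1.3333) / (4) = -0.3433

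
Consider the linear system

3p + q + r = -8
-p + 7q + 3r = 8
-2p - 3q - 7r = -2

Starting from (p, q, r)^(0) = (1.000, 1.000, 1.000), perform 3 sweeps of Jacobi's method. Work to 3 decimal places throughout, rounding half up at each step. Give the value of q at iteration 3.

Iteration 1:
  p = (-8 - (1)·1.000 - (1)·1.000) / (3) = -3.333
  q = (8 - (-1)·1.000 - (3)·1.000) / (7) = 0.857
  r = (-2 - (-2)·1.000 - (-3)·1.000) / (-7) = -0.429
Iteration 2:
  p = (-8 - (1)·0.857 - (1)·-0.429) / (3) = -2.809
  q = (8 - (-1)·-3.333 - (3)·-0.429) / (7) = 0.851
  r = (-2 - (-2)·-3.333 - (-3)·0.857) / (-7) = 0.871
Iteration 3:
  p = (-8 - (1)·0.851 - (1)·0.871) / (3) = -3.241
  q = (8 - (-1)·-2.809 - (3)·0.871) / (7) = 0.368
  r = (-2 - (-2)·-2.809 - (-3)·0.851) / (-7) = 0.724

0.368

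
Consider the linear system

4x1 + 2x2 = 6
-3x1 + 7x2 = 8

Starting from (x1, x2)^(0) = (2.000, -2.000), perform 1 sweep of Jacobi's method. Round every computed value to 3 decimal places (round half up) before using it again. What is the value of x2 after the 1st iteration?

Iteration 1:
  x1 = (6 - (2)·-2.000) / (4) = 2.500
  x2 = (8 - (-3)·2.000) / (7) = 2.000

2.000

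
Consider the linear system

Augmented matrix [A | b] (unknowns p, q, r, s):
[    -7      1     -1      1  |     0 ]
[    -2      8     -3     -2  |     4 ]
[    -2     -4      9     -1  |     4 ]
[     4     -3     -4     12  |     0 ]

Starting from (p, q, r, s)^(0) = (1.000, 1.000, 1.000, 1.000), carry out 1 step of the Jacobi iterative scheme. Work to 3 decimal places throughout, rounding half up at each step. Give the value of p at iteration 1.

0.143

Iteration 1:
  p = (0 - (1)·1.000 - (-1)·1.000 - (1)·1.000) / (-7) = 0.143
  q = (4 - (-2)·1.000 - (-3)·1.000 - (-2)·1.000) / (8) = 1.375
  r = (4 - (-2)·1.000 - (-4)·1.000 - (-1)·1.000) / (9) = 1.222
  s = (0 - (4)·1.000 - (-3)·1.000 - (-4)·1.000) / (12) = 0.250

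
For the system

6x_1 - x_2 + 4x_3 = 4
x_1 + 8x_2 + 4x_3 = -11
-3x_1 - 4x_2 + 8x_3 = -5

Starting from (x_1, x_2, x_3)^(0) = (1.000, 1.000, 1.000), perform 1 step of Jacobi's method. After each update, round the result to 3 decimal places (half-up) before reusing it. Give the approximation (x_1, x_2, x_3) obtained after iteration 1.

Iteration 1:
  x_1 = (4 - (-1)·1.000 - (4)·1.000) / (6) = 0.167
  x_2 = (-11 - (1)·1.000 - (4)·1.000) / (8) = -2.000
  x_3 = (-5 - (-3)·1.000 - (-4)·1.000) / (8) = 0.250

(0.167, -2.000, 0.250)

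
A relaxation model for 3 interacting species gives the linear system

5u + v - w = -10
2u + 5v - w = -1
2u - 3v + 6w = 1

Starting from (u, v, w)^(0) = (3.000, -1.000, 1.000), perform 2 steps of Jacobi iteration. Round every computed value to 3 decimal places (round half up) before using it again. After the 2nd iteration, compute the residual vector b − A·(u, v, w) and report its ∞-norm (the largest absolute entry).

Iteration 1:
  u = (-10 - (1)·-1.000 - (-1)·1.000) / (5) = -1.600
  v = (-1 - (2)·3.000 - (-1)·1.000) / (5) = -1.200
  w = (1 - (2)·3.000 - (-3)·-1.000) / (6) = -1.333
Iteration 2:
  u = (-10 - (1)·-1.200 - (-1)·-1.333) / (5) = -2.027
  v = (-1 - (2)·-1.600 - (-1)·-1.333) / (5) = 0.173
  w = (1 - (2)·-1.600 - (-3)·-1.200) / (6) = 0.100
Residual b − A·x = (0.062, 2.289, 4.973); ∞-norm = 4.973

4.973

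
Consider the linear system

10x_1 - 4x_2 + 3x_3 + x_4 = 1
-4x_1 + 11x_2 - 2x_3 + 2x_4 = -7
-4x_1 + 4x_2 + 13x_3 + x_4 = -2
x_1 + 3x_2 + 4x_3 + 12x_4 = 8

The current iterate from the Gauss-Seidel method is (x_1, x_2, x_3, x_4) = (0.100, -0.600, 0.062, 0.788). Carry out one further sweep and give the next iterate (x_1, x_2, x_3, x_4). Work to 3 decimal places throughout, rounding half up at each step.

One sweep:
  x_1 = (1 - (-4)·-0.600 - (3)·0.062 - (1)·0.788) / (10) = -0.237
  x_2 = (-7 - (-4)·-0.237 - (-2)·0.062 - (2)·0.788) / (11) = -0.855
  x_3 = (-2 - (-4)·-0.237 - (4)·-0.855 - (1)·0.788) / (13) = -0.024
  x_4 = (8 - (1)·-0.237 - (3)·-0.855 - (4)·-0.024) / (12) = 0.908

(-0.237, -0.855, -0.024, 0.908)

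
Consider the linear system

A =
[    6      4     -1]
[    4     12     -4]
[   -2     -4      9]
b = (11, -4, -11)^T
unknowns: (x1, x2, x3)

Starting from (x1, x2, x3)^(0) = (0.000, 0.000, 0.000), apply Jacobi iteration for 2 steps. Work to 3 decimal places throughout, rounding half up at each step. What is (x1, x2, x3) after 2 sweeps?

(1.852, -1.352, -0.963)

Iteration 1:
  x1 = (11 - (4)·0.000 - (-1)·0.000) / (6) = 1.833
  x2 = (-4 - (4)·0.000 - (-4)·0.000) / (12) = -0.333
  x3 = (-11 - (-2)·0.000 - (-4)·0.000) / (9) = -1.222
Iteration 2:
  x1 = (11 - (4)·-0.333 - (-1)·-1.222) / (6) = 1.852
  x2 = (-4 - (4)·1.833 - (-4)·-1.222) / (12) = -1.352
  x3 = (-11 - (-2)·1.833 - (-4)·-0.333) / (9) = -0.963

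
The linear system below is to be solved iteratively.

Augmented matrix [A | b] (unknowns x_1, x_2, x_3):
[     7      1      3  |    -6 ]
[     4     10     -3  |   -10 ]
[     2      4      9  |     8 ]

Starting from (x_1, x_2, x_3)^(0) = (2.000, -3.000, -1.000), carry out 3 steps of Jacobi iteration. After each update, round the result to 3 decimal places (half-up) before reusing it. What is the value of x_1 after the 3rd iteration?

Iteration 1:
  x_1 = (-6 - (1)·-3.000 - (3)·-1.000) / (7) = 0.000
  x_2 = (-10 - (4)·2.000 - (-3)·-1.000) / (10) = -2.100
  x_3 = (8 - (2)·2.000 - (4)·-3.000) / (9) = 1.778
Iteration 2:
  x_1 = (-6 - (1)·-2.100 - (3)·1.778) / (7) = -1.319
  x_2 = (-10 - (4)·0.000 - (-3)·1.778) / (10) = -0.467
  x_3 = (8 - (2)·0.000 - (4)·-2.100) / (9) = 1.822
Iteration 3:
  x_1 = (-6 - (1)·-0.467 - (3)·1.822) / (7) = -1.571
  x_2 = (-10 - (4)·-1.319 - (-3)·1.822) / (10) = 0.074
  x_3 = (8 - (2)·-1.319 - (4)·-0.467) / (9) = 1.390

-1.571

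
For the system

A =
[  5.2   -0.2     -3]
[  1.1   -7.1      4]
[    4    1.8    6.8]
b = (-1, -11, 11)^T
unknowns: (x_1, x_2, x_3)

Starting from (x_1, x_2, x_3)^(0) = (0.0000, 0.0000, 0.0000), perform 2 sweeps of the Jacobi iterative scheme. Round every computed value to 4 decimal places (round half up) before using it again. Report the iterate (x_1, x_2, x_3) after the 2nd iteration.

Iteration 1:
  x_1 = (-1 - (-0.2)·0.0000 - (-3)·0.0000) / (5.2) = -0.1923
  x_2 = (-11 - (1.1)·0.0000 - (4)·0.0000) / (-7.1) = 1.5493
  x_3 = (11 - (4)·0.0000 - (1.8)·0.0000) / (6.8) = 1.6176
Iteration 2:
  x_1 = (-1 - (-0.2)·1.5493 - (-3)·1.6176) / (5.2) = 0.8005
  x_2 = (-11 - (1.1)·-0.1923 - (4)·1.6176) / (-7.1) = 2.4308
  x_3 = (11 - (4)·-0.1923 - (1.8)·1.5493) / (6.8) = 1.3207

(0.8005, 2.4308, 1.3207)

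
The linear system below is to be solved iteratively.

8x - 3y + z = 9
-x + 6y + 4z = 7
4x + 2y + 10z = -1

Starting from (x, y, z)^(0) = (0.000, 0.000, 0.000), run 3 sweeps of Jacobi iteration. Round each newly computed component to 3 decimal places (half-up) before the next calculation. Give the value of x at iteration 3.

1.756

Iteration 1:
  x = (9 - (-3)·0.000 - (1)·0.000) / (8) = 1.125
  y = (7 - (-1)·0.000 - (4)·0.000) / (6) = 1.167
  z = (-1 - (4)·0.000 - (2)·0.000) / (10) = -0.100
Iteration 2:
  x = (9 - (-3)·1.167 - (1)·-0.100) / (8) = 1.575
  y = (7 - (-1)·1.125 - (4)·-0.100) / (6) = 1.421
  z = (-1 - (4)·1.125 - (2)·1.167) / (10) = -0.783
Iteration 3:
  x = (9 - (-3)·1.421 - (1)·-0.783) / (8) = 1.756
  y = (7 - (-1)·1.575 - (4)·-0.783) / (6) = 1.951
  z = (-1 - (4)·1.575 - (2)·1.421) / (10) = -1.014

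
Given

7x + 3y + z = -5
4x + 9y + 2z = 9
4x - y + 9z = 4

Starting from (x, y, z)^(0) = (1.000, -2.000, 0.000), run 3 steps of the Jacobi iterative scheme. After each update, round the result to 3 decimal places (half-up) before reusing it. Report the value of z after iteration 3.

Iteration 1:
  x = (-5 - (3)·-2.000 - (1)·0.000) / (7) = 0.143
  y = (9 - (4)·1.000 - (2)·0.000) / (9) = 0.556
  z = (4 - (4)·1.000 - (-1)·-2.000) / (9) = -0.222
Iteration 2:
  x = (-5 - (3)·0.556 - (1)·-0.222) / (7) = -0.921
  y = (9 - (4)·0.143 - (2)·-0.222) / (9) = 0.986
  z = (4 - (4)·0.143 - (-1)·0.556) / (9) = 0.443
Iteration 3:
  x = (-5 - (3)·0.986 - (1)·0.443) / (7) = -1.200
  y = (9 - (4)·-0.921 - (2)·0.443) / (9) = 1.311
  z = (4 - (4)·-0.921 - (-1)·0.986) / (9) = 0.963

0.963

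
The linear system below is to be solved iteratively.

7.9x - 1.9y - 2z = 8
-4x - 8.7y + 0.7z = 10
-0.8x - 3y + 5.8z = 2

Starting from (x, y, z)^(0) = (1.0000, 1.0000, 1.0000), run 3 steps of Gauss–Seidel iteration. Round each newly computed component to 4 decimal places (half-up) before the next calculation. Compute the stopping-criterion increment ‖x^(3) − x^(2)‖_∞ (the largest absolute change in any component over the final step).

0.0964

Iteration 1:
  x = (8 - (-1.9)·1.0000 - (-2)·1.0000) / (7.9) = 1.5063
  y = (10 - (-4)·1.5063 - (0.7)·1.0000) / (-8.7) = -1.7615
  z = (2 - (-0.8)·1.5063 - (-3)·-1.7615) / (5.8) = -0.3585
Iteration 2:
  x = (8 - (-1.9)·-1.7615 - (-2)·-0.3585) / (7.9) = 0.4982
  y = (10 - (-4)·0.4982 - (0.7)·-0.3585) / (-8.7) = -1.4073
  z = (2 - (-0.8)·0.4982 - (-3)·-1.4073) / (5.8) = -0.3144
Iteration 3:
  x = (8 - (-1.9)·-1.4073 - (-2)·-0.3144) / (7.9) = 0.5946
  y = (10 - (-4)·0.5946 - (0.7)·-0.3144) / (-8.7) = -1.4481
  z = (2 - (-0.8)·0.5946 - (-3)·-1.4481) / (5.8) = -0.3222
Change: (0.0964, -0.0408, -0.0078) → max |·| = 0.0964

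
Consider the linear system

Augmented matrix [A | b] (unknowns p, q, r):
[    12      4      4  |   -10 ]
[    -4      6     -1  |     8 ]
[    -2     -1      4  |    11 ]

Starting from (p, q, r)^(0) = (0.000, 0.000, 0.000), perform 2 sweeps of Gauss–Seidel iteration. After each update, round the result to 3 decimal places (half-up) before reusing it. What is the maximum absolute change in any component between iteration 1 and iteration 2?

1.102

Iteration 1:
  p = (-10 - (4)·0.000 - (4)·0.000) / (12) = -0.833
  q = (8 - (-4)·-0.833 - (-1)·0.000) / (6) = 0.778
  r = (11 - (-2)·-0.833 - (-1)·0.778) / (4) = 2.528
Iteration 2:
  p = (-10 - (4)·0.778 - (4)·2.528) / (12) = -1.935
  q = (8 - (-4)·-1.935 - (-1)·2.528) / (6) = 0.465
  r = (11 - (-2)·-1.935 - (-1)·0.465) / (4) = 1.899
Change: (-1.102, -0.313, -0.629) → max |·| = 1.102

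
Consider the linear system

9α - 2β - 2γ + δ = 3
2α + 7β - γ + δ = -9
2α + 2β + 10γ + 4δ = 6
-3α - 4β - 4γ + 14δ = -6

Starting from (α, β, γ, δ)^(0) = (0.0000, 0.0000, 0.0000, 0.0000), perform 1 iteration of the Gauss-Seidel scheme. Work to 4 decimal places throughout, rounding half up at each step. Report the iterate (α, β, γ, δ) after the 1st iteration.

(0.3333, -1.3809, 0.8095, -0.5204)

Iteration 1:
  α = (3 - (-2)·0.0000 - (-2)·0.0000 - (1)·0.0000) / (9) = 0.3333
  β = (-9 - (2)·0.3333 - (-1)·0.0000 - (1)·0.0000) / (7) = -1.3809
  γ = (6 - (2)·0.3333 - (2)·-1.3809 - (4)·0.0000) / (10) = 0.8095
  δ = (-6 - (-3)·0.3333 - (-4)·-1.3809 - (-4)·0.8095) / (14) = -0.5204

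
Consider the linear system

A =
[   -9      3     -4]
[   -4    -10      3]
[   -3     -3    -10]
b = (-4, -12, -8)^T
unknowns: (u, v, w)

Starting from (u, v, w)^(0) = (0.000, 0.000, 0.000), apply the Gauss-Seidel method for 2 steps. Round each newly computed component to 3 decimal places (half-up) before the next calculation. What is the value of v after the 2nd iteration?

1.058

Iteration 1:
  u = (-4 - (3)·0.000 - (-4)·0.000) / (-9) = 0.444
  v = (-12 - (-4)·0.444 - (3)·0.000) / (-10) = 1.022
  w = (-8 - (-3)·0.444 - (-3)·1.022) / (-10) = 0.360
Iteration 2:
  u = (-4 - (3)·1.022 - (-4)·0.360) / (-9) = 0.625
  v = (-12 - (-4)·0.625 - (3)·0.360) / (-10) = 1.058
  w = (-8 - (-3)·0.625 - (-3)·1.058) / (-10) = 0.295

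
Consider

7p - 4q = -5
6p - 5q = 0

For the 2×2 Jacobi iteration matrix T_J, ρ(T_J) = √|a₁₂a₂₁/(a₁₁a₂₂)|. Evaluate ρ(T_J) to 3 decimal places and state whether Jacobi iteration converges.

0.828

a₁₂a₂₁/(a₁₁a₂₂) = (-4)·(6) / ((7)·(-5)) = 0.685714
ρ = √|0.685714| = √0.685714 = 0.828
ρ < 1, so Jacobi converges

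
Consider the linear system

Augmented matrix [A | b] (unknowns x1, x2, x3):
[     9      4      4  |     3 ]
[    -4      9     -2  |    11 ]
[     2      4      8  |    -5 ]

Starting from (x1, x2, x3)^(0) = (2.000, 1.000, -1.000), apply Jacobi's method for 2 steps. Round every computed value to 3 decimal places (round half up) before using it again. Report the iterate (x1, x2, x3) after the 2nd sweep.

(0.216, 1.009, -1.653)

Iteration 1:
  x1 = (3 - (4)·1.000 - (4)·-1.000) / (9) = 0.333
  x2 = (11 - (-4)·2.000 - (-2)·-1.000) / (9) = 1.889
  x3 = (-5 - (2)·2.000 - (4)·1.000) / (8) = -1.625
Iteration 2:
  x1 = (3 - (4)·1.889 - (4)·-1.625) / (9) = 0.216
  x2 = (11 - (-4)·0.333 - (-2)·-1.625) / (9) = 1.009
  x3 = (-5 - (2)·0.333 - (4)·1.889) / (8) = -1.653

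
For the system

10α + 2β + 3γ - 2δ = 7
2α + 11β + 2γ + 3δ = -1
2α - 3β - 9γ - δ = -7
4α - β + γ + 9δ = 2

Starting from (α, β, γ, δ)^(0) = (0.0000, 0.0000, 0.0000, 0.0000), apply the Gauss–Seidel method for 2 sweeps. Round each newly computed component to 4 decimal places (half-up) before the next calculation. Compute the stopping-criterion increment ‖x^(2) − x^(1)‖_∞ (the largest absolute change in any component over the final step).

Iteration 1:
  α = (7 - (2)·0.0000 - (3)·0.0000 - (-2)·0.0000) / (10) = 0.7000
  β = (-1 - (2)·0.7000 - (2)·0.0000 - (3)·0.0000) / (11) = -0.2182
  γ = (-7 - (2)·0.7000 - (-3)·-0.2182 - (-1)·0.0000) / (-9) = 1.0061
  δ = (2 - (4)·0.7000 - (-1)·-0.2182 - (1)·1.0061) / (9) = -0.2249
Iteration 2:
  α = (7 - (2)·-0.2182 - (3)·1.0061 - (-2)·-0.2249) / (10) = 0.3968
  β = (-1 - (2)·0.3968 - (2)·1.0061 - (3)·-0.2249) / (11) = -0.2846
  γ = (-7 - (2)·0.3968 - (-3)·-0.2846 - (-1)·-0.2249) / (-9) = 0.9858
  δ = (2 - (4)·0.3968 - (-1)·-0.2846 - (1)·0.9858) / (9) = -0.0953
Change: (-0.3032, -0.0664, -0.0203, 0.1296) → max |·| = 0.3032

0.3032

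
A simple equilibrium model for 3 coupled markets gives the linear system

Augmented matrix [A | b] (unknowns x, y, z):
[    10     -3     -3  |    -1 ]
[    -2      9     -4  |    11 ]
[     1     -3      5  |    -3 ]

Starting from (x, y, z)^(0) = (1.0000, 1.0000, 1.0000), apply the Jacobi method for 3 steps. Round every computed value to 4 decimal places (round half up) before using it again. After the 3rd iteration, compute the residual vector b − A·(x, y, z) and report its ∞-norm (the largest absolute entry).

Iteration 1:
  x = (-1 - (-3)·1.0000 - (-3)·1.0000) / (10) = 0.5000
  y = (11 - (-2)·1.0000 - (-4)·1.0000) / (9) = 1.8889
  z = (-3 - (1)·1.0000 - (-3)·1.0000) / (5) = -0.2000
Iteration 2:
  x = (-1 - (-3)·1.8889 - (-3)·-0.2000) / (10) = 0.4067
  y = (11 - (-2)·0.5000 - (-4)·-0.2000) / (9) = 1.2444
  z = (-3 - (1)·0.5000 - (-3)·1.8889) / (5) = 0.4333
Iteration 3:
  x = (-1 - (-3)·1.2444 - (-3)·0.4333) / (10) = 0.4033
  y = (11 - (-2)·0.4067 - (-4)·0.4333) / (9) = 1.5052
  z = (-3 - (1)·0.4067 - (-3)·1.2444) / (5) = 0.0653
Residual b − A·x = (-0.3215, -1.4790, 0.7858); ∞-norm = 1.4790

1.4790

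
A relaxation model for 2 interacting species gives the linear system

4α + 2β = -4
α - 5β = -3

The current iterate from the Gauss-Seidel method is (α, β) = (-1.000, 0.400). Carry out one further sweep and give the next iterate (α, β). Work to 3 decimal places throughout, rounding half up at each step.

One sweep:
  α = (-4 - (2)·0.400) / (4) = -1.200
  β = (-3 - (1)·-1.200) / (-5) = 0.360

(-1.200, 0.360)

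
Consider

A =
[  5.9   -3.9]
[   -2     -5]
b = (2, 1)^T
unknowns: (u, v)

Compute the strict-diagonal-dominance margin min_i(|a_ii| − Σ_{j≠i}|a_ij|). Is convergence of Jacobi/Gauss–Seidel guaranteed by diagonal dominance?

row 1: |5.9| − (3.9) = 2
row 2: |-5| − (2) = 3
minimum over rows = 2 → strictly diagonally dominant (convergence guaranteed)

2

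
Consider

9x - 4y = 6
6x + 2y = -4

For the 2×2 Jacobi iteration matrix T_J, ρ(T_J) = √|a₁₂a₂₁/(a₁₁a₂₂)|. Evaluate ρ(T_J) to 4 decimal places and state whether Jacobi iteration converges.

a₁₂a₂₁/(a₁₁a₂₂) = (-4)·(6) / ((9)·(2)) = -1.333333
ρ = √|-1.333333| = √1.333333 = 1.1547
ρ > 1, so Jacobi diverges

1.1547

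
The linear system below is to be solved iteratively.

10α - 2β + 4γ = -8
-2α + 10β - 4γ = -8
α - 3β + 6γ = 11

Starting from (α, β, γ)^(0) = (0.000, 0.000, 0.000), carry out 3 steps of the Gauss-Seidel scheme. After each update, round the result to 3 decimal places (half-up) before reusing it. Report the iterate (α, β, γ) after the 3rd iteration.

Iteration 1:
  α = (-8 - (-2)·0.000 - (4)·0.000) / (10) = -0.800
  β = (-8 - (-2)·-0.800 - (-4)·0.000) / (10) = -0.960
  γ = (11 - (1)·-0.800 - (-3)·-0.960) / (6) = 1.487
Iteration 2:
  α = (-8 - (-2)·-0.960 - (4)·1.487) / (10) = -1.587
  β = (-8 - (-2)·-1.587 - (-4)·1.487) / (10) = -0.523
  γ = (11 - (1)·-1.587 - (-3)·-0.523) / (6) = 1.836
Iteration 3:
  α = (-8 - (-2)·-0.523 - (4)·1.836) / (10) = -1.639
  β = (-8 - (-2)·-1.639 - (-4)·1.836) / (10) = -0.393
  γ = (11 - (1)·-1.639 - (-3)·-0.393) / (6) = 1.910

(-1.639, -0.393, 1.910)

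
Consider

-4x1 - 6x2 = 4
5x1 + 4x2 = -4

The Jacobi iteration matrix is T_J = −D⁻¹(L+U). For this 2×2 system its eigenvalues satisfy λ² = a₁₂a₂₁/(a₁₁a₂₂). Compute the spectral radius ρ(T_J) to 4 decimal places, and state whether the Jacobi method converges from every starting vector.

1.3693

a₁₂a₂₁/(a₁₁a₂₂) = (-6)·(5) / ((-4)·(4)) = 1.875000
ρ = √|1.875000| = √1.875000 = 1.3693
ρ > 1, so Jacobi diverges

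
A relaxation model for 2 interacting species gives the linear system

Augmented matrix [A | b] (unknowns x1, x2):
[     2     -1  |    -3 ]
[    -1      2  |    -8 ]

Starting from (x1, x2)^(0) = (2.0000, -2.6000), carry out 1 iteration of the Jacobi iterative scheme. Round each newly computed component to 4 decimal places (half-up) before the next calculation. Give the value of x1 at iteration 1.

Iteration 1:
  x1 = (-3 - (-1)·-2.6000) / (2) = -2.8000
  x2 = (-8 - (-1)·2.0000) / (2) = -3.0000

-2.8000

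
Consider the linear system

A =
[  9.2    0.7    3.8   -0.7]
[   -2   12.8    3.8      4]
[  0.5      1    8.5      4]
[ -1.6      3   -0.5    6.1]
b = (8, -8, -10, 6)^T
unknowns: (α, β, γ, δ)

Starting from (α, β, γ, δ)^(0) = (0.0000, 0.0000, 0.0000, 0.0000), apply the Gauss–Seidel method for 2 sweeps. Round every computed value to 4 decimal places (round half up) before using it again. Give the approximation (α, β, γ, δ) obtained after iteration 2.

Iteration 1:
  α = (8 - (0.7)·0.0000 - (3.8)·0.0000 - (-0.7)·0.0000) / (9.2) = 0.8696
  β = (-8 - (-2)·0.8696 - (3.8)·0.0000 - (4)·0.0000) / (12.8) = -0.4891
  γ = (-10 - (0.5)·0.8696 - (1)·-0.4891 - (4)·0.0000) / (8.5) = -1.1701
  δ = (6 - (-1.6)·0.8696 - (3)·-0.4891 - (-0.5)·-1.1701) / (6.1) = 1.3563
Iteration 2:
  α = (8 - (0.7)·-0.4891 - (3.8)·-1.1701 - (-0.7)·1.3563) / (9.2) = 1.4933
  β = (-8 - (-2)·1.4933 - (3.8)·-1.1701 - (4)·1.3563) / (12.8) = -0.4681
  γ = (-10 - (0.5)·1.4933 - (1)·-0.4681 - (4)·1.3563) / (8.5) = -1.8475
  δ = (6 - (-1.6)·1.4933 - (3)·-0.4681 - (-0.5)·-1.8475) / (6.1) = 1.4541

(1.4933, -0.4681, -1.8475, 1.4541)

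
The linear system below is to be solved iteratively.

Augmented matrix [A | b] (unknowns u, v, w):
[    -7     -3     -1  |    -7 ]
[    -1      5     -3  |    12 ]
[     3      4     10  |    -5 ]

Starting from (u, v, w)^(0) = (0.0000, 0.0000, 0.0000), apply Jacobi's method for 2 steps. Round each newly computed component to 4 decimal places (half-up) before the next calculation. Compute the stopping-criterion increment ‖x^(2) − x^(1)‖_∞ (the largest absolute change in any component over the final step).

Iteration 1:
  u = (-7 - (-3)·0.0000 - (-1)·0.0000) / (-7) = 1.0000
  v = (12 - (-1)·0.0000 - (-3)·0.0000) / (5) = 2.4000
  w = (-5 - (3)·0.0000 - (4)·0.0000) / (10) = -0.5000
Iteration 2:
  u = (-7 - (-3)·2.4000 - (-1)·-0.5000) / (-7) = 0.0429
  v = (12 - (-1)·1.0000 - (-3)·-0.5000) / (5) = 2.3000
  w = (-5 - (3)·1.0000 - (4)·2.4000) / (10) = -1.7600
Change: (-0.9571, -0.1000, -1.2600) → max |·| = 1.2600

1.2600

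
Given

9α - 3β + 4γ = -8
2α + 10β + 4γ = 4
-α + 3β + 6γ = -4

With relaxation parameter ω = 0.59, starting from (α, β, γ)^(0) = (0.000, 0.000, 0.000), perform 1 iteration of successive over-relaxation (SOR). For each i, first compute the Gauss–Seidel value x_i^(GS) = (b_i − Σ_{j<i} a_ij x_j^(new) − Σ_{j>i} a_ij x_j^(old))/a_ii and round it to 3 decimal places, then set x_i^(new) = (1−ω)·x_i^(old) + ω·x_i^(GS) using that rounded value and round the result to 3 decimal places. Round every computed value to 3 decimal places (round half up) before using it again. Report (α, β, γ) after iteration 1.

Iteration 1:
  α: GS value = (-8 - (-3)·0.000 - (4)·0.000) / (9) = -0.889;  α ← (1−ω)·0.000 + ω·-0.889 = -0.525
  β: GS value = (4 - (2)·-0.525 - (4)·0.000) / (10) = 0.505;  β ← (1−ω)·0.000 + ω·0.505 = 0.298
  γ: GS value = (-4 - (-1)·-0.525 - (3)·0.298) / (6) = -0.903;  γ ← (1−ω)·0.000 + ω·-0.903 = -0.533

(-0.525, 0.298, -0.533)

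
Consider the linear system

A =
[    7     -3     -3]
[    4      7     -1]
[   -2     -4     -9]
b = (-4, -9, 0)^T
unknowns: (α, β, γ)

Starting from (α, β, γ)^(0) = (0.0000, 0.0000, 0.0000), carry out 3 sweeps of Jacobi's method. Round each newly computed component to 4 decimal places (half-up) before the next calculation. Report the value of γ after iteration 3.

Iteration 1:
  α = (-4 - (-3)·0.0000 - (-3)·0.0000) / (7) = -0.5714
  β = (-9 - (4)·0.0000 - (-1)·0.0000) / (7) = -1.2857
  γ = (0 - (-2)·0.0000 - (-4)·0.0000) / (-9) = 0.0000
Iteration 2:
  α = (-4 - (-3)·-1.2857 - (-3)·0.0000) / (7) = -1.1224
  β = (-9 - (4)·-0.5714 - (-1)·0.0000) / (7) = -0.9592
  γ = (0 - (-2)·-0.5714 - (-4)·-1.2857) / (-9) = 0.6984
Iteration 3:
  α = (-4 - (-3)·-0.9592 - (-3)·0.6984) / (7) = -0.6832
  β = (-9 - (4)·-1.1224 - (-1)·0.6984) / (7) = -0.5446
  γ = (0 - (-2)·-1.1224 - (-4)·-0.9592) / (-9) = 0.6757

0.6757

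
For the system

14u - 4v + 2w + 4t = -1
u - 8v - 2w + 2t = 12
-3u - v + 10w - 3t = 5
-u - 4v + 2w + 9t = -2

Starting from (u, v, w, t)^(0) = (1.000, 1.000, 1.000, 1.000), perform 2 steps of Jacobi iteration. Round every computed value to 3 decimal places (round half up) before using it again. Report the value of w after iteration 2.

0.332

Iteration 1:
  u = (-1 - (-4)·1.000 - (2)·1.000 - (4)·1.000) / (14) = -0.214
  v = (12 - (1)·1.000 - (-2)·1.000 - (2)·1.000) / (-8) = -1.375
  w = (5 - (-3)·1.000 - (-1)·1.000 - (-3)·1.000) / (10) = 1.200
  t = (-2 - (-1)·1.000 - (-4)·1.000 - (2)·1.000) / (9) = 0.111
Iteration 2:
  u = (-1 - (-4)·-1.375 - (2)·1.200 - (4)·0.111) / (14) = -0.667
  v = (12 - (1)·-0.214 - (-2)·1.200 - (2)·0.111) / (-8) = -1.799
  w = (5 - (-3)·-0.214 - (-1)·-1.375 - (-3)·0.111) / (10) = 0.332
  t = (-2 - (-1)·-0.214 - (-4)·-1.375 - (2)·1.200) / (9) = -1.124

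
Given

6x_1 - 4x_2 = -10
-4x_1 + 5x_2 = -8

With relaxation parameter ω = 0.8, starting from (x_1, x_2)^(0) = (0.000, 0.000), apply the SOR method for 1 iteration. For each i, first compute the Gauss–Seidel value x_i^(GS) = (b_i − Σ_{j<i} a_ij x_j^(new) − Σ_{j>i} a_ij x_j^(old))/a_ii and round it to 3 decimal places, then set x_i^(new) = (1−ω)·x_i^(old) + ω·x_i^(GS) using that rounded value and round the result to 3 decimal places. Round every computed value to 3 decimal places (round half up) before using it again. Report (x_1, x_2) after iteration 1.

Iteration 1:
  x_1: GS value = (-10 - (-4)·0.000) / (6) = -1.667;  x_1 ← (1−ω)·0.000 + ω·-1.667 = -1.334
  x_2: GS value = (-8 - (-4)·-1.334) / (5) = -2.667;  x_2 ← (1−ω)·0.000 + ω·-2.667 = -2.134

(-1.334, -2.134)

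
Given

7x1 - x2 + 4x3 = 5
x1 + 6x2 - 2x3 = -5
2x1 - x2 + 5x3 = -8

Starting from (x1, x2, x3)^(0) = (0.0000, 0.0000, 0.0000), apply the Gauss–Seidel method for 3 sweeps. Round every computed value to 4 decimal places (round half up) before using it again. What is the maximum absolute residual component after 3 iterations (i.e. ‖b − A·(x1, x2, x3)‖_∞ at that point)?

0.2979

Iteration 1:
  x1 = (5 - (-1)·0.0000 - (4)·0.0000) / (7) = 0.7143
  x2 = (-5 - (1)·0.7143 - (-2)·0.0000) / (6) = -0.9524
  x3 = (-8 - (2)·0.7143 - (-1)·-0.9524) / (5) = -2.0762
Iteration 2:
  x1 = (5 - (-1)·-0.9524 - (4)·-2.0762) / (7) = 1.7646
  x2 = (-5 - (1)·1.7646 - (-2)·-2.0762) / (6) = -1.8195
  x3 = (-8 - (2)·1.7646 - (-1)·-1.8195) / (5) = -2.6697
Iteration 3:
  x1 = (5 - (-1)·-1.8195 - (4)·-2.6697) / (7) = 1.9799
  x2 = (-5 - (1)·1.9799 - (-2)·-2.6697) / (6) = -2.0532
  x3 = (-8 - (2)·1.9799 - (-1)·-2.0532) / (5) = -2.8026
Residual b − A·x = (0.2979, -0.2659, 0.0000); ∞-norm = 0.2979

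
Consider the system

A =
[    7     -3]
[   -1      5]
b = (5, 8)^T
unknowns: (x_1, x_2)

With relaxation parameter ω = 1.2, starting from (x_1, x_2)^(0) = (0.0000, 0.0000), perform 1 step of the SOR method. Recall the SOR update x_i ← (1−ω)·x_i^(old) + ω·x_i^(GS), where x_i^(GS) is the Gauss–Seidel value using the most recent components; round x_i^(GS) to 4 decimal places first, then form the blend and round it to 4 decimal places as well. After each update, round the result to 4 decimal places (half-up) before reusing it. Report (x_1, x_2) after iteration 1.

Iteration 1:
  x_1: GS value = (5 - (-3)·0.0000) / (7) = 0.7143;  x_1 ← (1−ω)·0.0000 + ω·0.7143 = 0.8572
  x_2: GS value = (8 - (-1)·0.8572) / (5) = 1.7714;  x_2 ← (1−ω)·0.0000 + ω·1.7714 = 2.1257

(0.8572, 2.1257)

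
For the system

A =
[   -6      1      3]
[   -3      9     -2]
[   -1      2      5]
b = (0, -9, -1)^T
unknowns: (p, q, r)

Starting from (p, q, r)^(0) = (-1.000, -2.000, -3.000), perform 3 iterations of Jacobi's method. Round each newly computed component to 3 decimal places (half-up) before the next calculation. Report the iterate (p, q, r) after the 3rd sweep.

Iteration 1:
  p = (0 - (1)·-2.000 - (3)·-3.000) / (-6) = -1.833
  q = (-9 - (-3)·-1.000 - (-2)·-3.000) / (9) = -2.000
  r = (-1 - (-1)·-1.000 - (2)·-2.000) / (5) = 0.400
Iteration 2:
  p = (0 - (1)·-2.000 - (3)·0.400) / (-6) = -0.133
  q = (-9 - (-3)·-1.833 - (-2)·0.400) / (9) = -1.522
  r = (-1 - (-1)·-1.833 - (2)·-2.000) / (5) = 0.233
Iteration 3:
  p = (0 - (1)·-1.522 - (3)·0.233) / (-6) = -0.137
  q = (-9 - (-3)·-0.133 - (-2)·0.233) / (9) = -0.993
  r = (-1 - (-1)·-0.133 - (2)·-1.522) / (5) = 0.382

(-0.137, -0.993, 0.382)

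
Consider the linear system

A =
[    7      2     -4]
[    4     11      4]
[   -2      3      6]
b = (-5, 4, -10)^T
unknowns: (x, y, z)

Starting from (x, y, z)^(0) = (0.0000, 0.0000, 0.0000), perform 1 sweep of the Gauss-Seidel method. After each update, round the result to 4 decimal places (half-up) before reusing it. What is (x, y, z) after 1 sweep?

(-0.7143, 0.6234, -2.2165)

Iteration 1:
  x = (-5 - (2)·0.0000 - (-4)·0.0000) / (7) = -0.7143
  y = (4 - (4)·-0.7143 - (4)·0.0000) / (11) = 0.6234
  z = (-10 - (-2)·-0.7143 - (3)·0.6234) / (6) = -2.2165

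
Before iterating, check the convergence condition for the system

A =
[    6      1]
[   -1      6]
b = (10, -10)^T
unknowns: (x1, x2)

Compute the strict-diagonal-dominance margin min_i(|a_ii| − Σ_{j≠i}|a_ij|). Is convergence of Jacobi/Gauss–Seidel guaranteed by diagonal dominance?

5

row 1: |6| − (1) = 5
row 2: |6| − (1) = 5
minimum over rows = 5 → strictly diagonally dominant (convergence guaranteed)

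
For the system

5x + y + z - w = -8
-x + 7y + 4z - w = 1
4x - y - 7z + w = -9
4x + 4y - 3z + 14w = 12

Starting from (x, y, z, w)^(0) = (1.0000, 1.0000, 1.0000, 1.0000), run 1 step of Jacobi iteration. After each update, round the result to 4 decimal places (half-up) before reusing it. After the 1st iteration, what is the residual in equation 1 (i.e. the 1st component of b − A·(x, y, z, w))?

-0.2142

Iteration 1:
  x = (-8 - (1)·1.0000 - (1)·1.0000 - (-1)·1.0000) / (5) = -1.8000
  y = (1 - (-1)·1.0000 - (4)·1.0000 - (-1)·1.0000) / (7) = -0.1429
  z = (-9 - (4)·1.0000 - (-1)·1.0000 - (1)·1.0000) / (-7) = 1.8571
  w = (12 - (4)·1.0000 - (4)·1.0000 - (-3)·1.0000) / (14) = 0.5000
Residual b − A·x = (-0.2142, -6.7281, 10.5568, 18.3429)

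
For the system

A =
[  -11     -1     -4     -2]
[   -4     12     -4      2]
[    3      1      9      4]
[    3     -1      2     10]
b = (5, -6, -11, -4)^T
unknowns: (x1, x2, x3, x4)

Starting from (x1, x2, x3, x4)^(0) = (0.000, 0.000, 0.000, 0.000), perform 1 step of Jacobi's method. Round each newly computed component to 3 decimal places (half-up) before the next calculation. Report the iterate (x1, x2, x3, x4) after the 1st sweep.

Iteration 1:
  x1 = (5 - (-1)·0.000 - (-4)·0.000 - (-2)·0.000) / (-11) = -0.455
  x2 = (-6 - (-4)·0.000 - (-4)·0.000 - (2)·0.000) / (12) = -0.500
  x3 = (-11 - (3)·0.000 - (1)·0.000 - (4)·0.000) / (9) = -1.222
  x4 = (-4 - (3)·0.000 - (-1)·0.000 - (2)·0.000) / (10) = -0.400

(-0.455, -0.500, -1.222, -0.400)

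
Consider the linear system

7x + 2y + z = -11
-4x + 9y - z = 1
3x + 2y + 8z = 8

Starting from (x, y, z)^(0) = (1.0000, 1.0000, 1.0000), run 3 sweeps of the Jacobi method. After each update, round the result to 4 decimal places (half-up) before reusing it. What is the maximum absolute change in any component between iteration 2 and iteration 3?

Iteration 1:
  x = (-11 - (2)·1.0000 - (1)·1.0000) / (7) = -2.0000
  y = (1 - (-4)·1.0000 - (-1)·1.0000) / (9) = 0.6667
  z = (8 - (3)·1.0000 - (2)·1.0000) / (8) = 0.3750
Iteration 2:
  x = (-11 - (2)·0.6667 - (1)·0.3750) / (7) = -1.8155
  y = (1 - (-4)·-2.0000 - (-1)·0.3750) / (9) = -0.7361
  z = (8 - (3)·-2.0000 - (2)·0.6667) / (8) = 1.5833
Iteration 3:
  x = (-11 - (2)·-0.7361 - (1)·1.5833) / (7) = -1.5873
  y = (1 - (-4)·-1.8155 - (-1)·1.5833) / (9) = -0.5199
  z = (8 - (3)·-1.8155 - (2)·-0.7361) / (8) = 1.8648
Change: (0.2282, 0.2162, 0.2815) → max |·| = 0.2815

0.2815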